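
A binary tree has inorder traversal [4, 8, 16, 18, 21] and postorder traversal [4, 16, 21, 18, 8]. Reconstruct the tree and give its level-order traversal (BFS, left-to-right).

Inorder:   [4, 8, 16, 18, 21]
Postorder: [4, 16, 21, 18, 8]
Algorithm: postorder visits root last, so walk postorder right-to-left;
each value is the root of the current inorder slice — split it at that
value, recurse on the right subtree first, then the left.
Recursive splits:
  root=8; inorder splits into left=[4], right=[16, 18, 21]
  root=18; inorder splits into left=[16], right=[21]
  root=21; inorder splits into left=[], right=[]
  root=16; inorder splits into left=[], right=[]
  root=4; inorder splits into left=[], right=[]
Reconstructed level-order: [8, 4, 18, 16, 21]


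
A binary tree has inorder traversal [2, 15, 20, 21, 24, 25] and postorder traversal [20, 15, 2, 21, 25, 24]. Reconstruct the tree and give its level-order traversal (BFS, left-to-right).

Inorder:   [2, 15, 20, 21, 24, 25]
Postorder: [20, 15, 2, 21, 25, 24]
Algorithm: postorder visits root last, so walk postorder right-to-left;
each value is the root of the current inorder slice — split it at that
value, recurse on the right subtree first, then the left.
Recursive splits:
  root=24; inorder splits into left=[2, 15, 20, 21], right=[25]
  root=25; inorder splits into left=[], right=[]
  root=21; inorder splits into left=[2, 15, 20], right=[]
  root=2; inorder splits into left=[], right=[15, 20]
  root=15; inorder splits into left=[], right=[20]
  root=20; inorder splits into left=[], right=[]
Reconstructed level-order: [24, 21, 25, 2, 15, 20]


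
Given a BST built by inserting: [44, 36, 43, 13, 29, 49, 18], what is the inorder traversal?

Tree insertion order: [44, 36, 43, 13, 29, 49, 18]
Tree (level-order array): [44, 36, 49, 13, 43, None, None, None, 29, None, None, 18]
Inorder traversal: [13, 18, 29, 36, 43, 44, 49]


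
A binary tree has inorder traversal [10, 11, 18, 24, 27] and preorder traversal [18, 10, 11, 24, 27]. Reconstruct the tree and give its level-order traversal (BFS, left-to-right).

Inorder:  [10, 11, 18, 24, 27]
Preorder: [18, 10, 11, 24, 27]
Algorithm: preorder visits root first, so consume preorder in order;
for each root, split the current inorder slice at that value into
left-subtree inorder and right-subtree inorder, then recurse.
Recursive splits:
  root=18; inorder splits into left=[10, 11], right=[24, 27]
  root=10; inorder splits into left=[], right=[11]
  root=11; inorder splits into left=[], right=[]
  root=24; inorder splits into left=[], right=[27]
  root=27; inorder splits into left=[], right=[]
Reconstructed level-order: [18, 10, 24, 11, 27]


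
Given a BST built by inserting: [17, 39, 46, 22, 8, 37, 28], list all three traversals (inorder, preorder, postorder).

Tree insertion order: [17, 39, 46, 22, 8, 37, 28]
Tree (level-order array): [17, 8, 39, None, None, 22, 46, None, 37, None, None, 28]
Inorder (L, root, R): [8, 17, 22, 28, 37, 39, 46]
Preorder (root, L, R): [17, 8, 39, 22, 37, 28, 46]
Postorder (L, R, root): [8, 28, 37, 22, 46, 39, 17]


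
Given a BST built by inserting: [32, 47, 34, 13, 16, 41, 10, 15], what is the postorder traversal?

Tree insertion order: [32, 47, 34, 13, 16, 41, 10, 15]
Tree (level-order array): [32, 13, 47, 10, 16, 34, None, None, None, 15, None, None, 41]
Postorder traversal: [10, 15, 16, 13, 41, 34, 47, 32]


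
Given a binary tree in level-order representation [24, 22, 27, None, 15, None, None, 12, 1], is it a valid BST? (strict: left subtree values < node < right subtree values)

Level-order array: [24, 22, 27, None, 15, None, None, 12, 1]
Validate using subtree bounds (lo, hi): at each node, require lo < value < hi,
then recurse left with hi=value and right with lo=value.
Preorder trace (stopping at first violation):
  at node 24 with bounds (-inf, +inf): OK
  at node 22 with bounds (-inf, 24): OK
  at node 15 with bounds (22, 24): VIOLATION
Node 15 violates its bound: not (22 < 15 < 24).
Result: Not a valid BST


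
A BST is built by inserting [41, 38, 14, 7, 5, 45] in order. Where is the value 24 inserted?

Starting tree (level order): [41, 38, 45, 14, None, None, None, 7, None, 5]
Insertion path: 41 -> 38 -> 14
Result: insert 24 as right child of 14
Final tree (level order): [41, 38, 45, 14, None, None, None, 7, 24, 5]


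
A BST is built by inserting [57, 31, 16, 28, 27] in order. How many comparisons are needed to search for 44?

Search path for 44: 57 -> 31
Found: False
Comparisons: 2


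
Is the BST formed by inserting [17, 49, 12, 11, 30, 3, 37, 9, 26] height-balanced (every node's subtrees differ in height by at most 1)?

Tree (level-order array): [17, 12, 49, 11, None, 30, None, 3, None, 26, 37, None, 9]
Definition: a tree is height-balanced if, at every node, |h(left) - h(right)| <= 1 (empty subtree has height -1).
Bottom-up per-node check:
  node 9: h_left=-1, h_right=-1, diff=0 [OK], height=0
  node 3: h_left=-1, h_right=0, diff=1 [OK], height=1
  node 11: h_left=1, h_right=-1, diff=2 [FAIL (|1--1|=2 > 1)], height=2
  node 12: h_left=2, h_right=-1, diff=3 [FAIL (|2--1|=3 > 1)], height=3
  node 26: h_left=-1, h_right=-1, diff=0 [OK], height=0
  node 37: h_left=-1, h_right=-1, diff=0 [OK], height=0
  node 30: h_left=0, h_right=0, diff=0 [OK], height=1
  node 49: h_left=1, h_right=-1, diff=2 [FAIL (|1--1|=2 > 1)], height=2
  node 17: h_left=3, h_right=2, diff=1 [OK], height=4
Node 11 violates the condition: |1 - -1| = 2 > 1.
Result: Not balanced


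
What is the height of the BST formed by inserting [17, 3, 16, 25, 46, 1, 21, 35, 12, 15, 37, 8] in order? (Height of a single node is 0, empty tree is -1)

Insertion order: [17, 3, 16, 25, 46, 1, 21, 35, 12, 15, 37, 8]
Tree (level-order array): [17, 3, 25, 1, 16, 21, 46, None, None, 12, None, None, None, 35, None, 8, 15, None, 37]
Compute height bottom-up (empty subtree = -1):
  height(1) = 1 + max(-1, -1) = 0
  height(8) = 1 + max(-1, -1) = 0
  height(15) = 1 + max(-1, -1) = 0
  height(12) = 1 + max(0, 0) = 1
  height(16) = 1 + max(1, -1) = 2
  height(3) = 1 + max(0, 2) = 3
  height(21) = 1 + max(-1, -1) = 0
  height(37) = 1 + max(-1, -1) = 0
  height(35) = 1 + max(-1, 0) = 1
  height(46) = 1 + max(1, -1) = 2
  height(25) = 1 + max(0, 2) = 3
  height(17) = 1 + max(3, 3) = 4
Height = 4


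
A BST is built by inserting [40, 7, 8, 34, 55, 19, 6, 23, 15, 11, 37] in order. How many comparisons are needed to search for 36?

Search path for 36: 40 -> 7 -> 8 -> 34 -> 37
Found: False
Comparisons: 5


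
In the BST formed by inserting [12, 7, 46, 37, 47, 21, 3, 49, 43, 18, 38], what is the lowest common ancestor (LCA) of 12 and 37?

Tree insertion order: [12, 7, 46, 37, 47, 21, 3, 49, 43, 18, 38]
Tree (level-order array): [12, 7, 46, 3, None, 37, 47, None, None, 21, 43, None, 49, 18, None, 38]
In a BST, the LCA of p=12, q=37 is the first node v on the
root-to-leaf path with p <= v <= q (go left if both < v, right if both > v).
Walk from root:
  at 12: 12 <= 12 <= 37, this is the LCA
LCA = 12


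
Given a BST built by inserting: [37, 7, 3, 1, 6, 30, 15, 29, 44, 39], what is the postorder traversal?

Tree insertion order: [37, 7, 3, 1, 6, 30, 15, 29, 44, 39]
Tree (level-order array): [37, 7, 44, 3, 30, 39, None, 1, 6, 15, None, None, None, None, None, None, None, None, 29]
Postorder traversal: [1, 6, 3, 29, 15, 30, 7, 39, 44, 37]


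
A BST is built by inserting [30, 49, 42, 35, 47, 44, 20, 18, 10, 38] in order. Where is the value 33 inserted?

Starting tree (level order): [30, 20, 49, 18, None, 42, None, 10, None, 35, 47, None, None, None, 38, 44]
Insertion path: 30 -> 49 -> 42 -> 35
Result: insert 33 as left child of 35
Final tree (level order): [30, 20, 49, 18, None, 42, None, 10, None, 35, 47, None, None, 33, 38, 44]


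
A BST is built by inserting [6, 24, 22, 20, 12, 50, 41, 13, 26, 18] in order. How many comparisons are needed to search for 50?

Search path for 50: 6 -> 24 -> 50
Found: True
Comparisons: 3


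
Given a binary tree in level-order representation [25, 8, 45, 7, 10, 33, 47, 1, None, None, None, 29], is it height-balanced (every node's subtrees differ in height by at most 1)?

Tree (level-order array): [25, 8, 45, 7, 10, 33, 47, 1, None, None, None, 29]
Definition: a tree is height-balanced if, at every node, |h(left) - h(right)| <= 1 (empty subtree has height -1).
Bottom-up per-node check:
  node 1: h_left=-1, h_right=-1, diff=0 [OK], height=0
  node 7: h_left=0, h_right=-1, diff=1 [OK], height=1
  node 10: h_left=-1, h_right=-1, diff=0 [OK], height=0
  node 8: h_left=1, h_right=0, diff=1 [OK], height=2
  node 29: h_left=-1, h_right=-1, diff=0 [OK], height=0
  node 33: h_left=0, h_right=-1, diff=1 [OK], height=1
  node 47: h_left=-1, h_right=-1, diff=0 [OK], height=0
  node 45: h_left=1, h_right=0, diff=1 [OK], height=2
  node 25: h_left=2, h_right=2, diff=0 [OK], height=3
All nodes satisfy the balance condition.
Result: Balanced


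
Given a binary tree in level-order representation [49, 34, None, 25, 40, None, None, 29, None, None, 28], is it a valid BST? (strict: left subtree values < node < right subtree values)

Level-order array: [49, 34, None, 25, 40, None, None, 29, None, None, 28]
Validate using subtree bounds (lo, hi): at each node, require lo < value < hi,
then recurse left with hi=value and right with lo=value.
Preorder trace (stopping at first violation):
  at node 49 with bounds (-inf, +inf): OK
  at node 34 with bounds (-inf, 49): OK
  at node 25 with bounds (-inf, 34): OK
  at node 40 with bounds (34, 49): OK
  at node 29 with bounds (34, 40): VIOLATION
Node 29 violates its bound: not (34 < 29 < 40).
Result: Not a valid BST


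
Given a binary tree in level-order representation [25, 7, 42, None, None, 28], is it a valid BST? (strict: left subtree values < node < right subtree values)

Level-order array: [25, 7, 42, None, None, 28]
Validate using subtree bounds (lo, hi): at each node, require lo < value < hi,
then recurse left with hi=value and right with lo=value.
Preorder trace (stopping at first violation):
  at node 25 with bounds (-inf, +inf): OK
  at node 7 with bounds (-inf, 25): OK
  at node 42 with bounds (25, +inf): OK
  at node 28 with bounds (25, 42): OK
No violation found at any node.
Result: Valid BST


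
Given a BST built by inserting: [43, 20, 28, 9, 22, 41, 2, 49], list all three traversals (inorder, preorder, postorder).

Tree insertion order: [43, 20, 28, 9, 22, 41, 2, 49]
Tree (level-order array): [43, 20, 49, 9, 28, None, None, 2, None, 22, 41]
Inorder (L, root, R): [2, 9, 20, 22, 28, 41, 43, 49]
Preorder (root, L, R): [43, 20, 9, 2, 28, 22, 41, 49]
Postorder (L, R, root): [2, 9, 22, 41, 28, 20, 49, 43]


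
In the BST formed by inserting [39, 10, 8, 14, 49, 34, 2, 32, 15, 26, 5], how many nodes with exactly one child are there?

Tree built from: [39, 10, 8, 14, 49, 34, 2, 32, 15, 26, 5]
Tree (level-order array): [39, 10, 49, 8, 14, None, None, 2, None, None, 34, None, 5, 32, None, None, None, 15, None, None, 26]
Rule: These are nodes with exactly 1 non-null child.
Per-node child counts:
  node 39: 2 child(ren)
  node 10: 2 child(ren)
  node 8: 1 child(ren)
  node 2: 1 child(ren)
  node 5: 0 child(ren)
  node 14: 1 child(ren)
  node 34: 1 child(ren)
  node 32: 1 child(ren)
  node 15: 1 child(ren)
  node 26: 0 child(ren)
  node 49: 0 child(ren)
Matching nodes: [8, 2, 14, 34, 32, 15]
Count of nodes with exactly one child: 6


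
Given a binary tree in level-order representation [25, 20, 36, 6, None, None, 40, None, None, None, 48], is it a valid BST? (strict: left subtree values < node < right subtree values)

Level-order array: [25, 20, 36, 6, None, None, 40, None, None, None, 48]
Validate using subtree bounds (lo, hi): at each node, require lo < value < hi,
then recurse left with hi=value and right with lo=value.
Preorder trace (stopping at first violation):
  at node 25 with bounds (-inf, +inf): OK
  at node 20 with bounds (-inf, 25): OK
  at node 6 with bounds (-inf, 20): OK
  at node 36 with bounds (25, +inf): OK
  at node 40 with bounds (36, +inf): OK
  at node 48 with bounds (40, +inf): OK
No violation found at any node.
Result: Valid BST


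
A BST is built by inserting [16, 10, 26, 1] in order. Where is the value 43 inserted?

Starting tree (level order): [16, 10, 26, 1]
Insertion path: 16 -> 26
Result: insert 43 as right child of 26
Final tree (level order): [16, 10, 26, 1, None, None, 43]


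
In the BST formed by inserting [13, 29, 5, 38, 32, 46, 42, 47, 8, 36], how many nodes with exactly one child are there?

Tree built from: [13, 29, 5, 38, 32, 46, 42, 47, 8, 36]
Tree (level-order array): [13, 5, 29, None, 8, None, 38, None, None, 32, 46, None, 36, 42, 47]
Rule: These are nodes with exactly 1 non-null child.
Per-node child counts:
  node 13: 2 child(ren)
  node 5: 1 child(ren)
  node 8: 0 child(ren)
  node 29: 1 child(ren)
  node 38: 2 child(ren)
  node 32: 1 child(ren)
  node 36: 0 child(ren)
  node 46: 2 child(ren)
  node 42: 0 child(ren)
  node 47: 0 child(ren)
Matching nodes: [5, 29, 32]
Count of nodes with exactly one child: 3


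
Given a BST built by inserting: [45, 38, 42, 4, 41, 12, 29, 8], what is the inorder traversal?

Tree insertion order: [45, 38, 42, 4, 41, 12, 29, 8]
Tree (level-order array): [45, 38, None, 4, 42, None, 12, 41, None, 8, 29]
Inorder traversal: [4, 8, 12, 29, 38, 41, 42, 45]


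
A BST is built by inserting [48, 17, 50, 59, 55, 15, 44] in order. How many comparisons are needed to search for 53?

Search path for 53: 48 -> 50 -> 59 -> 55
Found: False
Comparisons: 4


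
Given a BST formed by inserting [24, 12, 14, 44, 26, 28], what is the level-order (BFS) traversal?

Tree insertion order: [24, 12, 14, 44, 26, 28]
Tree (level-order array): [24, 12, 44, None, 14, 26, None, None, None, None, 28]
BFS from the root, enqueuing left then right child of each popped node:
  queue [24] -> pop 24, enqueue [12, 44], visited so far: [24]
  queue [12, 44] -> pop 12, enqueue [14], visited so far: [24, 12]
  queue [44, 14] -> pop 44, enqueue [26], visited so far: [24, 12, 44]
  queue [14, 26] -> pop 14, enqueue [none], visited so far: [24, 12, 44, 14]
  queue [26] -> pop 26, enqueue [28], visited so far: [24, 12, 44, 14, 26]
  queue [28] -> pop 28, enqueue [none], visited so far: [24, 12, 44, 14, 26, 28]
Result: [24, 12, 44, 14, 26, 28]


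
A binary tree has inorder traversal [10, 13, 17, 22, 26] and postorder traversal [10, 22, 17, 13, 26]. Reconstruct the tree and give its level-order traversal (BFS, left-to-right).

Inorder:   [10, 13, 17, 22, 26]
Postorder: [10, 22, 17, 13, 26]
Algorithm: postorder visits root last, so walk postorder right-to-left;
each value is the root of the current inorder slice — split it at that
value, recurse on the right subtree first, then the left.
Recursive splits:
  root=26; inorder splits into left=[10, 13, 17, 22], right=[]
  root=13; inorder splits into left=[10], right=[17, 22]
  root=17; inorder splits into left=[], right=[22]
  root=22; inorder splits into left=[], right=[]
  root=10; inorder splits into left=[], right=[]
Reconstructed level-order: [26, 13, 10, 17, 22]


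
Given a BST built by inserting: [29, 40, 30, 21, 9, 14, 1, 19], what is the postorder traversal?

Tree insertion order: [29, 40, 30, 21, 9, 14, 1, 19]
Tree (level-order array): [29, 21, 40, 9, None, 30, None, 1, 14, None, None, None, None, None, 19]
Postorder traversal: [1, 19, 14, 9, 21, 30, 40, 29]


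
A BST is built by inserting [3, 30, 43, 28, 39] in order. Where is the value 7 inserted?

Starting tree (level order): [3, None, 30, 28, 43, None, None, 39]
Insertion path: 3 -> 30 -> 28
Result: insert 7 as left child of 28
Final tree (level order): [3, None, 30, 28, 43, 7, None, 39]


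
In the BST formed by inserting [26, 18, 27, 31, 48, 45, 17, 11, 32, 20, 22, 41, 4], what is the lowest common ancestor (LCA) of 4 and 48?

Tree insertion order: [26, 18, 27, 31, 48, 45, 17, 11, 32, 20, 22, 41, 4]
Tree (level-order array): [26, 18, 27, 17, 20, None, 31, 11, None, None, 22, None, 48, 4, None, None, None, 45, None, None, None, 32, None, None, 41]
In a BST, the LCA of p=4, q=48 is the first node v on the
root-to-leaf path with p <= v <= q (go left if both < v, right if both > v).
Walk from root:
  at 26: 4 <= 26 <= 48, this is the LCA
LCA = 26


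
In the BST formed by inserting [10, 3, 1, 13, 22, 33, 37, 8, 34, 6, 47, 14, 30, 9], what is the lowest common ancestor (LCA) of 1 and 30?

Tree insertion order: [10, 3, 1, 13, 22, 33, 37, 8, 34, 6, 47, 14, 30, 9]
Tree (level-order array): [10, 3, 13, 1, 8, None, 22, None, None, 6, 9, 14, 33, None, None, None, None, None, None, 30, 37, None, None, 34, 47]
In a BST, the LCA of p=1, q=30 is the first node v on the
root-to-leaf path with p <= v <= q (go left if both < v, right if both > v).
Walk from root:
  at 10: 1 <= 10 <= 30, this is the LCA
LCA = 10


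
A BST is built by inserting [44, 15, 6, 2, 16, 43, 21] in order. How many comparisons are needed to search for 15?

Search path for 15: 44 -> 15
Found: True
Comparisons: 2


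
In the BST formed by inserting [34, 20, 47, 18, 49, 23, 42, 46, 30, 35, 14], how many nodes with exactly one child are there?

Tree built from: [34, 20, 47, 18, 49, 23, 42, 46, 30, 35, 14]
Tree (level-order array): [34, 20, 47, 18, 23, 42, 49, 14, None, None, 30, 35, 46]
Rule: These are nodes with exactly 1 non-null child.
Per-node child counts:
  node 34: 2 child(ren)
  node 20: 2 child(ren)
  node 18: 1 child(ren)
  node 14: 0 child(ren)
  node 23: 1 child(ren)
  node 30: 0 child(ren)
  node 47: 2 child(ren)
  node 42: 2 child(ren)
  node 35: 0 child(ren)
  node 46: 0 child(ren)
  node 49: 0 child(ren)
Matching nodes: [18, 23]
Count of nodes with exactly one child: 2


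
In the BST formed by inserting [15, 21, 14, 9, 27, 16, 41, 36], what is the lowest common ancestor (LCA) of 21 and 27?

Tree insertion order: [15, 21, 14, 9, 27, 16, 41, 36]
Tree (level-order array): [15, 14, 21, 9, None, 16, 27, None, None, None, None, None, 41, 36]
In a BST, the LCA of p=21, q=27 is the first node v on the
root-to-leaf path with p <= v <= q (go left if both < v, right if both > v).
Walk from root:
  at 15: both 21 and 27 > 15, go right
  at 21: 21 <= 21 <= 27, this is the LCA
LCA = 21


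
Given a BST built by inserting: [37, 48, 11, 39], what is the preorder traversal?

Tree insertion order: [37, 48, 11, 39]
Tree (level-order array): [37, 11, 48, None, None, 39]
Preorder traversal: [37, 11, 48, 39]


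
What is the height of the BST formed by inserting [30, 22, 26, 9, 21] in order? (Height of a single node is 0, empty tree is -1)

Insertion order: [30, 22, 26, 9, 21]
Tree (level-order array): [30, 22, None, 9, 26, None, 21]
Compute height bottom-up (empty subtree = -1):
  height(21) = 1 + max(-1, -1) = 0
  height(9) = 1 + max(-1, 0) = 1
  height(26) = 1 + max(-1, -1) = 0
  height(22) = 1 + max(1, 0) = 2
  height(30) = 1 + max(2, -1) = 3
Height = 3


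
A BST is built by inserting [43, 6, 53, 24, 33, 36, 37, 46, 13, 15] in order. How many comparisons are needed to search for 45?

Search path for 45: 43 -> 53 -> 46
Found: False
Comparisons: 3


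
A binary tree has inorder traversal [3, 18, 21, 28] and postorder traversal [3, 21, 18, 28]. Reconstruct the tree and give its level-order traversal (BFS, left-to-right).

Inorder:   [3, 18, 21, 28]
Postorder: [3, 21, 18, 28]
Algorithm: postorder visits root last, so walk postorder right-to-left;
each value is the root of the current inorder slice — split it at that
value, recurse on the right subtree first, then the left.
Recursive splits:
  root=28; inorder splits into left=[3, 18, 21], right=[]
  root=18; inorder splits into left=[3], right=[21]
  root=21; inorder splits into left=[], right=[]
  root=3; inorder splits into left=[], right=[]
Reconstructed level-order: [28, 18, 3, 21]


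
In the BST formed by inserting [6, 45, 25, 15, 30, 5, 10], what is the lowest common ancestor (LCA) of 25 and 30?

Tree insertion order: [6, 45, 25, 15, 30, 5, 10]
Tree (level-order array): [6, 5, 45, None, None, 25, None, 15, 30, 10]
In a BST, the LCA of p=25, q=30 is the first node v on the
root-to-leaf path with p <= v <= q (go left if both < v, right if both > v).
Walk from root:
  at 6: both 25 and 30 > 6, go right
  at 45: both 25 and 30 < 45, go left
  at 25: 25 <= 25 <= 30, this is the LCA
LCA = 25


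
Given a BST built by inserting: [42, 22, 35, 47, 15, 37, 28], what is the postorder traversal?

Tree insertion order: [42, 22, 35, 47, 15, 37, 28]
Tree (level-order array): [42, 22, 47, 15, 35, None, None, None, None, 28, 37]
Postorder traversal: [15, 28, 37, 35, 22, 47, 42]


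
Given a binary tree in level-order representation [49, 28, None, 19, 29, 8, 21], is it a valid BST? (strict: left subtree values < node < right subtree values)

Level-order array: [49, 28, None, 19, 29, 8, 21]
Validate using subtree bounds (lo, hi): at each node, require lo < value < hi,
then recurse left with hi=value and right with lo=value.
Preorder trace (stopping at first violation):
  at node 49 with bounds (-inf, +inf): OK
  at node 28 with bounds (-inf, 49): OK
  at node 19 with bounds (-inf, 28): OK
  at node 8 with bounds (-inf, 19): OK
  at node 21 with bounds (19, 28): OK
  at node 29 with bounds (28, 49): OK
No violation found at any node.
Result: Valid BST


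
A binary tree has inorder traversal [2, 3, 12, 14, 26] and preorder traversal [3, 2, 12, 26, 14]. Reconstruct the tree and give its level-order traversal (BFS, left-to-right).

Inorder:  [2, 3, 12, 14, 26]
Preorder: [3, 2, 12, 26, 14]
Algorithm: preorder visits root first, so consume preorder in order;
for each root, split the current inorder slice at that value into
left-subtree inorder and right-subtree inorder, then recurse.
Recursive splits:
  root=3; inorder splits into left=[2], right=[12, 14, 26]
  root=2; inorder splits into left=[], right=[]
  root=12; inorder splits into left=[], right=[14, 26]
  root=26; inorder splits into left=[14], right=[]
  root=14; inorder splits into left=[], right=[]
Reconstructed level-order: [3, 2, 12, 26, 14]


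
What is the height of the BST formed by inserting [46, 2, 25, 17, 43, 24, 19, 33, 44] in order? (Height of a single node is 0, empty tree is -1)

Insertion order: [46, 2, 25, 17, 43, 24, 19, 33, 44]
Tree (level-order array): [46, 2, None, None, 25, 17, 43, None, 24, 33, 44, 19]
Compute height bottom-up (empty subtree = -1):
  height(19) = 1 + max(-1, -1) = 0
  height(24) = 1 + max(0, -1) = 1
  height(17) = 1 + max(-1, 1) = 2
  height(33) = 1 + max(-1, -1) = 0
  height(44) = 1 + max(-1, -1) = 0
  height(43) = 1 + max(0, 0) = 1
  height(25) = 1 + max(2, 1) = 3
  height(2) = 1 + max(-1, 3) = 4
  height(46) = 1 + max(4, -1) = 5
Height = 5


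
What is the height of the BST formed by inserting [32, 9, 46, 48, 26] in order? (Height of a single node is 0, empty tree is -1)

Insertion order: [32, 9, 46, 48, 26]
Tree (level-order array): [32, 9, 46, None, 26, None, 48]
Compute height bottom-up (empty subtree = -1):
  height(26) = 1 + max(-1, -1) = 0
  height(9) = 1 + max(-1, 0) = 1
  height(48) = 1 + max(-1, -1) = 0
  height(46) = 1 + max(-1, 0) = 1
  height(32) = 1 + max(1, 1) = 2
Height = 2


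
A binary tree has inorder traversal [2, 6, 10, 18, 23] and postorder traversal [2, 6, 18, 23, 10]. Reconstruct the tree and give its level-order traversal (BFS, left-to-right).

Inorder:   [2, 6, 10, 18, 23]
Postorder: [2, 6, 18, 23, 10]
Algorithm: postorder visits root last, so walk postorder right-to-left;
each value is the root of the current inorder slice — split it at that
value, recurse on the right subtree first, then the left.
Recursive splits:
  root=10; inorder splits into left=[2, 6], right=[18, 23]
  root=23; inorder splits into left=[18], right=[]
  root=18; inorder splits into left=[], right=[]
  root=6; inorder splits into left=[2], right=[]
  root=2; inorder splits into left=[], right=[]
Reconstructed level-order: [10, 6, 23, 2, 18]


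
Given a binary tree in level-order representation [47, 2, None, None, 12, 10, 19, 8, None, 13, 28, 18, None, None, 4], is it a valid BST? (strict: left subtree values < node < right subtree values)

Level-order array: [47, 2, None, None, 12, 10, 19, 8, None, 13, 28, 18, None, None, 4]
Validate using subtree bounds (lo, hi): at each node, require lo < value < hi,
then recurse left with hi=value and right with lo=value.
Preorder trace (stopping at first violation):
  at node 47 with bounds (-inf, +inf): OK
  at node 2 with bounds (-inf, 47): OK
  at node 12 with bounds (2, 47): OK
  at node 10 with bounds (2, 12): OK
  at node 8 with bounds (2, 10): OK
  at node 18 with bounds (2, 8): VIOLATION
Node 18 violates its bound: not (2 < 18 < 8).
Result: Not a valid BST


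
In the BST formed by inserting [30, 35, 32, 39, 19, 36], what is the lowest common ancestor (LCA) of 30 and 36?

Tree insertion order: [30, 35, 32, 39, 19, 36]
Tree (level-order array): [30, 19, 35, None, None, 32, 39, None, None, 36]
In a BST, the LCA of p=30, q=36 is the first node v on the
root-to-leaf path with p <= v <= q (go left if both < v, right if both > v).
Walk from root:
  at 30: 30 <= 30 <= 36, this is the LCA
LCA = 30


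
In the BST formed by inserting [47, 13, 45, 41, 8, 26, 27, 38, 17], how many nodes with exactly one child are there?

Tree built from: [47, 13, 45, 41, 8, 26, 27, 38, 17]
Tree (level-order array): [47, 13, None, 8, 45, None, None, 41, None, 26, None, 17, 27, None, None, None, 38]
Rule: These are nodes with exactly 1 non-null child.
Per-node child counts:
  node 47: 1 child(ren)
  node 13: 2 child(ren)
  node 8: 0 child(ren)
  node 45: 1 child(ren)
  node 41: 1 child(ren)
  node 26: 2 child(ren)
  node 17: 0 child(ren)
  node 27: 1 child(ren)
  node 38: 0 child(ren)
Matching nodes: [47, 45, 41, 27]
Count of nodes with exactly one child: 4


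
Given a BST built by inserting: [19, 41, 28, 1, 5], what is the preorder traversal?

Tree insertion order: [19, 41, 28, 1, 5]
Tree (level-order array): [19, 1, 41, None, 5, 28]
Preorder traversal: [19, 1, 5, 41, 28]


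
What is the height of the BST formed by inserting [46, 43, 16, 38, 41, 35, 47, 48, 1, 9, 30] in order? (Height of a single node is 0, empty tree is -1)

Insertion order: [46, 43, 16, 38, 41, 35, 47, 48, 1, 9, 30]
Tree (level-order array): [46, 43, 47, 16, None, None, 48, 1, 38, None, None, None, 9, 35, 41, None, None, 30]
Compute height bottom-up (empty subtree = -1):
  height(9) = 1 + max(-1, -1) = 0
  height(1) = 1 + max(-1, 0) = 1
  height(30) = 1 + max(-1, -1) = 0
  height(35) = 1 + max(0, -1) = 1
  height(41) = 1 + max(-1, -1) = 0
  height(38) = 1 + max(1, 0) = 2
  height(16) = 1 + max(1, 2) = 3
  height(43) = 1 + max(3, -1) = 4
  height(48) = 1 + max(-1, -1) = 0
  height(47) = 1 + max(-1, 0) = 1
  height(46) = 1 + max(4, 1) = 5
Height = 5


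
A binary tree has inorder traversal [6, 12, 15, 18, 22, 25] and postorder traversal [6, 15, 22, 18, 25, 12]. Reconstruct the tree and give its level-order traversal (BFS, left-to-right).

Inorder:   [6, 12, 15, 18, 22, 25]
Postorder: [6, 15, 22, 18, 25, 12]
Algorithm: postorder visits root last, so walk postorder right-to-left;
each value is the root of the current inorder slice — split it at that
value, recurse on the right subtree first, then the left.
Recursive splits:
  root=12; inorder splits into left=[6], right=[15, 18, 22, 25]
  root=25; inorder splits into left=[15, 18, 22], right=[]
  root=18; inorder splits into left=[15], right=[22]
  root=22; inorder splits into left=[], right=[]
  root=15; inorder splits into left=[], right=[]
  root=6; inorder splits into left=[], right=[]
Reconstructed level-order: [12, 6, 25, 18, 15, 22]


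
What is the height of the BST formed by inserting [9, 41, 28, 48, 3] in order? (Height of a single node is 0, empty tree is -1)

Insertion order: [9, 41, 28, 48, 3]
Tree (level-order array): [9, 3, 41, None, None, 28, 48]
Compute height bottom-up (empty subtree = -1):
  height(3) = 1 + max(-1, -1) = 0
  height(28) = 1 + max(-1, -1) = 0
  height(48) = 1 + max(-1, -1) = 0
  height(41) = 1 + max(0, 0) = 1
  height(9) = 1 + max(0, 1) = 2
Height = 2


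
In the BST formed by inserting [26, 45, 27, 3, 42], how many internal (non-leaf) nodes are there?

Tree built from: [26, 45, 27, 3, 42]
Tree (level-order array): [26, 3, 45, None, None, 27, None, None, 42]
Rule: An internal node has at least one child.
Per-node child counts:
  node 26: 2 child(ren)
  node 3: 0 child(ren)
  node 45: 1 child(ren)
  node 27: 1 child(ren)
  node 42: 0 child(ren)
Matching nodes: [26, 45, 27]
Count of internal (non-leaf) nodes: 3


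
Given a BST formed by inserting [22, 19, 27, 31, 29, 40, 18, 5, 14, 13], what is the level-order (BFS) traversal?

Tree insertion order: [22, 19, 27, 31, 29, 40, 18, 5, 14, 13]
Tree (level-order array): [22, 19, 27, 18, None, None, 31, 5, None, 29, 40, None, 14, None, None, None, None, 13]
BFS from the root, enqueuing left then right child of each popped node:
  queue [22] -> pop 22, enqueue [19, 27], visited so far: [22]
  queue [19, 27] -> pop 19, enqueue [18], visited so far: [22, 19]
  queue [27, 18] -> pop 27, enqueue [31], visited so far: [22, 19, 27]
  queue [18, 31] -> pop 18, enqueue [5], visited so far: [22, 19, 27, 18]
  queue [31, 5] -> pop 31, enqueue [29, 40], visited so far: [22, 19, 27, 18, 31]
  queue [5, 29, 40] -> pop 5, enqueue [14], visited so far: [22, 19, 27, 18, 31, 5]
  queue [29, 40, 14] -> pop 29, enqueue [none], visited so far: [22, 19, 27, 18, 31, 5, 29]
  queue [40, 14] -> pop 40, enqueue [none], visited so far: [22, 19, 27, 18, 31, 5, 29, 40]
  queue [14] -> pop 14, enqueue [13], visited so far: [22, 19, 27, 18, 31, 5, 29, 40, 14]
  queue [13] -> pop 13, enqueue [none], visited so far: [22, 19, 27, 18, 31, 5, 29, 40, 14, 13]
Result: [22, 19, 27, 18, 31, 5, 29, 40, 14, 13]


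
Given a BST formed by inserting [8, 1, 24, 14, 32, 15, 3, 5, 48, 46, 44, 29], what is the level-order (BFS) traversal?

Tree insertion order: [8, 1, 24, 14, 32, 15, 3, 5, 48, 46, 44, 29]
Tree (level-order array): [8, 1, 24, None, 3, 14, 32, None, 5, None, 15, 29, 48, None, None, None, None, None, None, 46, None, 44]
BFS from the root, enqueuing left then right child of each popped node:
  queue [8] -> pop 8, enqueue [1, 24], visited so far: [8]
  queue [1, 24] -> pop 1, enqueue [3], visited so far: [8, 1]
  queue [24, 3] -> pop 24, enqueue [14, 32], visited so far: [8, 1, 24]
  queue [3, 14, 32] -> pop 3, enqueue [5], visited so far: [8, 1, 24, 3]
  queue [14, 32, 5] -> pop 14, enqueue [15], visited so far: [8, 1, 24, 3, 14]
  queue [32, 5, 15] -> pop 32, enqueue [29, 48], visited so far: [8, 1, 24, 3, 14, 32]
  queue [5, 15, 29, 48] -> pop 5, enqueue [none], visited so far: [8, 1, 24, 3, 14, 32, 5]
  queue [15, 29, 48] -> pop 15, enqueue [none], visited so far: [8, 1, 24, 3, 14, 32, 5, 15]
  queue [29, 48] -> pop 29, enqueue [none], visited so far: [8, 1, 24, 3, 14, 32, 5, 15, 29]
  queue [48] -> pop 48, enqueue [46], visited so far: [8, 1, 24, 3, 14, 32, 5, 15, 29, 48]
  queue [46] -> pop 46, enqueue [44], visited so far: [8, 1, 24, 3, 14, 32, 5, 15, 29, 48, 46]
  queue [44] -> pop 44, enqueue [none], visited so far: [8, 1, 24, 3, 14, 32, 5, 15, 29, 48, 46, 44]
Result: [8, 1, 24, 3, 14, 32, 5, 15, 29, 48, 46, 44]


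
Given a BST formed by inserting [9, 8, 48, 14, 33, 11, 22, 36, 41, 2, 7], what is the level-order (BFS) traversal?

Tree insertion order: [9, 8, 48, 14, 33, 11, 22, 36, 41, 2, 7]
Tree (level-order array): [9, 8, 48, 2, None, 14, None, None, 7, 11, 33, None, None, None, None, 22, 36, None, None, None, 41]
BFS from the root, enqueuing left then right child of each popped node:
  queue [9] -> pop 9, enqueue [8, 48], visited so far: [9]
  queue [8, 48] -> pop 8, enqueue [2], visited so far: [9, 8]
  queue [48, 2] -> pop 48, enqueue [14], visited so far: [9, 8, 48]
  queue [2, 14] -> pop 2, enqueue [7], visited so far: [9, 8, 48, 2]
  queue [14, 7] -> pop 14, enqueue [11, 33], visited so far: [9, 8, 48, 2, 14]
  queue [7, 11, 33] -> pop 7, enqueue [none], visited so far: [9, 8, 48, 2, 14, 7]
  queue [11, 33] -> pop 11, enqueue [none], visited so far: [9, 8, 48, 2, 14, 7, 11]
  queue [33] -> pop 33, enqueue [22, 36], visited so far: [9, 8, 48, 2, 14, 7, 11, 33]
  queue [22, 36] -> pop 22, enqueue [none], visited so far: [9, 8, 48, 2, 14, 7, 11, 33, 22]
  queue [36] -> pop 36, enqueue [41], visited so far: [9, 8, 48, 2, 14, 7, 11, 33, 22, 36]
  queue [41] -> pop 41, enqueue [none], visited so far: [9, 8, 48, 2, 14, 7, 11, 33, 22, 36, 41]
Result: [9, 8, 48, 2, 14, 7, 11, 33, 22, 36, 41]


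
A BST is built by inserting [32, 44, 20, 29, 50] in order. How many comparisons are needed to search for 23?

Search path for 23: 32 -> 20 -> 29
Found: False
Comparisons: 3


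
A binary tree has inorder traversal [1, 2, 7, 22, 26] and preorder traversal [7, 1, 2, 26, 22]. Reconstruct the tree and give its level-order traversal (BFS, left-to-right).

Inorder:  [1, 2, 7, 22, 26]
Preorder: [7, 1, 2, 26, 22]
Algorithm: preorder visits root first, so consume preorder in order;
for each root, split the current inorder slice at that value into
left-subtree inorder and right-subtree inorder, then recurse.
Recursive splits:
  root=7; inorder splits into left=[1, 2], right=[22, 26]
  root=1; inorder splits into left=[], right=[2]
  root=2; inorder splits into left=[], right=[]
  root=26; inorder splits into left=[22], right=[]
  root=22; inorder splits into left=[], right=[]
Reconstructed level-order: [7, 1, 26, 2, 22]


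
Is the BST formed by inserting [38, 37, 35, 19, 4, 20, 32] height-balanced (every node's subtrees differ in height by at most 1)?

Tree (level-order array): [38, 37, None, 35, None, 19, None, 4, 20, None, None, None, 32]
Definition: a tree is height-balanced if, at every node, |h(left) - h(right)| <= 1 (empty subtree has height -1).
Bottom-up per-node check:
  node 4: h_left=-1, h_right=-1, diff=0 [OK], height=0
  node 32: h_left=-1, h_right=-1, diff=0 [OK], height=0
  node 20: h_left=-1, h_right=0, diff=1 [OK], height=1
  node 19: h_left=0, h_right=1, diff=1 [OK], height=2
  node 35: h_left=2, h_right=-1, diff=3 [FAIL (|2--1|=3 > 1)], height=3
  node 37: h_left=3, h_right=-1, diff=4 [FAIL (|3--1|=4 > 1)], height=4
  node 38: h_left=4, h_right=-1, diff=5 [FAIL (|4--1|=5 > 1)], height=5
Node 35 violates the condition: |2 - -1| = 3 > 1.
Result: Not balanced


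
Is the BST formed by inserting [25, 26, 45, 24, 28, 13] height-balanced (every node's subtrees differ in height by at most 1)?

Tree (level-order array): [25, 24, 26, 13, None, None, 45, None, None, 28]
Definition: a tree is height-balanced if, at every node, |h(left) - h(right)| <= 1 (empty subtree has height -1).
Bottom-up per-node check:
  node 13: h_left=-1, h_right=-1, diff=0 [OK], height=0
  node 24: h_left=0, h_right=-1, diff=1 [OK], height=1
  node 28: h_left=-1, h_right=-1, diff=0 [OK], height=0
  node 45: h_left=0, h_right=-1, diff=1 [OK], height=1
  node 26: h_left=-1, h_right=1, diff=2 [FAIL (|-1-1|=2 > 1)], height=2
  node 25: h_left=1, h_right=2, diff=1 [OK], height=3
Node 26 violates the condition: |-1 - 1| = 2 > 1.
Result: Not balanced


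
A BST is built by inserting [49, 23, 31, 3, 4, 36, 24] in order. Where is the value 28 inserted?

Starting tree (level order): [49, 23, None, 3, 31, None, 4, 24, 36]
Insertion path: 49 -> 23 -> 31 -> 24
Result: insert 28 as right child of 24
Final tree (level order): [49, 23, None, 3, 31, None, 4, 24, 36, None, None, None, 28]


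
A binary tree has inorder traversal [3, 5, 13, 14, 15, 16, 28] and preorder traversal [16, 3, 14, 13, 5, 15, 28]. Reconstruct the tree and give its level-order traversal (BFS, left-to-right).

Inorder:  [3, 5, 13, 14, 15, 16, 28]
Preorder: [16, 3, 14, 13, 5, 15, 28]
Algorithm: preorder visits root first, so consume preorder in order;
for each root, split the current inorder slice at that value into
left-subtree inorder and right-subtree inorder, then recurse.
Recursive splits:
  root=16; inorder splits into left=[3, 5, 13, 14, 15], right=[28]
  root=3; inorder splits into left=[], right=[5, 13, 14, 15]
  root=14; inorder splits into left=[5, 13], right=[15]
  root=13; inorder splits into left=[5], right=[]
  root=5; inorder splits into left=[], right=[]
  root=15; inorder splits into left=[], right=[]
  root=28; inorder splits into left=[], right=[]
Reconstructed level-order: [16, 3, 28, 14, 13, 15, 5]


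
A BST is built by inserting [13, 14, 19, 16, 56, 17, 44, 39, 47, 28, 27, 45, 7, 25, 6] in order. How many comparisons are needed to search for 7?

Search path for 7: 13 -> 7
Found: True
Comparisons: 2


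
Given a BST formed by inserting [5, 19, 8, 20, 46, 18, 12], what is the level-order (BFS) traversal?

Tree insertion order: [5, 19, 8, 20, 46, 18, 12]
Tree (level-order array): [5, None, 19, 8, 20, None, 18, None, 46, 12]
BFS from the root, enqueuing left then right child of each popped node:
  queue [5] -> pop 5, enqueue [19], visited so far: [5]
  queue [19] -> pop 19, enqueue [8, 20], visited so far: [5, 19]
  queue [8, 20] -> pop 8, enqueue [18], visited so far: [5, 19, 8]
  queue [20, 18] -> pop 20, enqueue [46], visited so far: [5, 19, 8, 20]
  queue [18, 46] -> pop 18, enqueue [12], visited so far: [5, 19, 8, 20, 18]
  queue [46, 12] -> pop 46, enqueue [none], visited so far: [5, 19, 8, 20, 18, 46]
  queue [12] -> pop 12, enqueue [none], visited so far: [5, 19, 8, 20, 18, 46, 12]
Result: [5, 19, 8, 20, 18, 46, 12]


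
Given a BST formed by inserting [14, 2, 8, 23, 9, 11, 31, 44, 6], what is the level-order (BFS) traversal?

Tree insertion order: [14, 2, 8, 23, 9, 11, 31, 44, 6]
Tree (level-order array): [14, 2, 23, None, 8, None, 31, 6, 9, None, 44, None, None, None, 11]
BFS from the root, enqueuing left then right child of each popped node:
  queue [14] -> pop 14, enqueue [2, 23], visited so far: [14]
  queue [2, 23] -> pop 2, enqueue [8], visited so far: [14, 2]
  queue [23, 8] -> pop 23, enqueue [31], visited so far: [14, 2, 23]
  queue [8, 31] -> pop 8, enqueue [6, 9], visited so far: [14, 2, 23, 8]
  queue [31, 6, 9] -> pop 31, enqueue [44], visited so far: [14, 2, 23, 8, 31]
  queue [6, 9, 44] -> pop 6, enqueue [none], visited so far: [14, 2, 23, 8, 31, 6]
  queue [9, 44] -> pop 9, enqueue [11], visited so far: [14, 2, 23, 8, 31, 6, 9]
  queue [44, 11] -> pop 44, enqueue [none], visited so far: [14, 2, 23, 8, 31, 6, 9, 44]
  queue [11] -> pop 11, enqueue [none], visited so far: [14, 2, 23, 8, 31, 6, 9, 44, 11]
Result: [14, 2, 23, 8, 31, 6, 9, 44, 11]


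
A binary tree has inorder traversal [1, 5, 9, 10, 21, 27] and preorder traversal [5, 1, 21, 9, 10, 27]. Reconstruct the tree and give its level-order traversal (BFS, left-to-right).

Inorder:  [1, 5, 9, 10, 21, 27]
Preorder: [5, 1, 21, 9, 10, 27]
Algorithm: preorder visits root first, so consume preorder in order;
for each root, split the current inorder slice at that value into
left-subtree inorder and right-subtree inorder, then recurse.
Recursive splits:
  root=5; inorder splits into left=[1], right=[9, 10, 21, 27]
  root=1; inorder splits into left=[], right=[]
  root=21; inorder splits into left=[9, 10], right=[27]
  root=9; inorder splits into left=[], right=[10]
  root=10; inorder splits into left=[], right=[]
  root=27; inorder splits into left=[], right=[]
Reconstructed level-order: [5, 1, 21, 9, 27, 10]


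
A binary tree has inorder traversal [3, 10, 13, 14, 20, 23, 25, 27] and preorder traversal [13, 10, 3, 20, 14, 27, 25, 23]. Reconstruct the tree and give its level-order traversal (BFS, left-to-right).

Inorder:  [3, 10, 13, 14, 20, 23, 25, 27]
Preorder: [13, 10, 3, 20, 14, 27, 25, 23]
Algorithm: preorder visits root first, so consume preorder in order;
for each root, split the current inorder slice at that value into
left-subtree inorder and right-subtree inorder, then recurse.
Recursive splits:
  root=13; inorder splits into left=[3, 10], right=[14, 20, 23, 25, 27]
  root=10; inorder splits into left=[3], right=[]
  root=3; inorder splits into left=[], right=[]
  root=20; inorder splits into left=[14], right=[23, 25, 27]
  root=14; inorder splits into left=[], right=[]
  root=27; inorder splits into left=[23, 25], right=[]
  root=25; inorder splits into left=[23], right=[]
  root=23; inorder splits into left=[], right=[]
Reconstructed level-order: [13, 10, 20, 3, 14, 27, 25, 23]
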